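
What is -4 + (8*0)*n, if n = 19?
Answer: -4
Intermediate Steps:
-4 + (8*0)*n = -4 + (8*0)*19 = -4 + 0*19 = -4 + 0 = -4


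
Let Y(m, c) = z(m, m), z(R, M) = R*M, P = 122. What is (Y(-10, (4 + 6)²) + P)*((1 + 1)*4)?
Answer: 1776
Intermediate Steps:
z(R, M) = M*R
Y(m, c) = m² (Y(m, c) = m*m = m²)
(Y(-10, (4 + 6)²) + P)*((1 + 1)*4) = ((-10)² + 122)*((1 + 1)*4) = (100 + 122)*(2*4) = 222*8 = 1776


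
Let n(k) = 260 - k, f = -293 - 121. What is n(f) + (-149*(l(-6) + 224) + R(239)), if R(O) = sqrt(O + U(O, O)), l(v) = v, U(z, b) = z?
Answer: -31808 + sqrt(478) ≈ -31786.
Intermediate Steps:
R(O) = sqrt(2)*sqrt(O) (R(O) = sqrt(O + O) = sqrt(2*O) = sqrt(2)*sqrt(O))
f = -414
n(f) + (-149*(l(-6) + 224) + R(239)) = (260 - 1*(-414)) + (-149*(-6 + 224) + sqrt(2)*sqrt(239)) = (260 + 414) + (-149*218 + sqrt(478)) = 674 + (-32482 + sqrt(478)) = -31808 + sqrt(478)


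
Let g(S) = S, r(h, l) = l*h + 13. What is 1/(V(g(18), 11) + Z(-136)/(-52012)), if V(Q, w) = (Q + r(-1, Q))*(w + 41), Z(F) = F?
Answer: 13003/8790062 ≈ 0.0014793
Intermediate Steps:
r(h, l) = 13 + h*l (r(h, l) = h*l + 13 = 13 + h*l)
V(Q, w) = 533 + 13*w (V(Q, w) = (Q + (13 - Q))*(w + 41) = 13*(41 + w) = 533 + 13*w)
1/(V(g(18), 11) + Z(-136)/(-52012)) = 1/((533 + 13*11) - 136/(-52012)) = 1/((533 + 143) - 136*(-1/52012)) = 1/(676 + 34/13003) = 1/(8790062/13003) = 13003/8790062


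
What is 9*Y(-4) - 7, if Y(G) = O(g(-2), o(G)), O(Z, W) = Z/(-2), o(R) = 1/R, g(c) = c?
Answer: 2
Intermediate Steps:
o(R) = 1/R
O(Z, W) = -Z/2 (O(Z, W) = Z*(-½) = -Z/2)
Y(G) = 1 (Y(G) = -½*(-2) = 1)
9*Y(-4) - 7 = 9*1 - 7 = 9 - 7 = 2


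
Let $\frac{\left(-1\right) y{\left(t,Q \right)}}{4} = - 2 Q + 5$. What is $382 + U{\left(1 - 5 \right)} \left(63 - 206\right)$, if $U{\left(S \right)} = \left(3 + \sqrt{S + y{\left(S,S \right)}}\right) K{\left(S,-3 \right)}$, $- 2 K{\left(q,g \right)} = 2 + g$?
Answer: $\frac{335}{2} - 143 i \sqrt{14} \approx 167.5 - 535.06 i$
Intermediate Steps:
$K{\left(q,g \right)} = -1 - \frac{g}{2}$ ($K{\left(q,g \right)} = - \frac{2 + g}{2} = -1 - \frac{g}{2}$)
$y{\left(t,Q \right)} = -20 + 8 Q$ ($y{\left(t,Q \right)} = - 4 \left(- 2 Q + 5\right) = - 4 \left(5 - 2 Q\right) = -20 + 8 Q$)
$U{\left(S \right)} = \frac{3}{2} + \frac{\sqrt{-20 + 9 S}}{2}$ ($U{\left(S \right)} = \left(3 + \sqrt{S + \left(-20 + 8 S\right)}\right) \left(-1 - - \frac{3}{2}\right) = \left(3 + \sqrt{-20 + 9 S}\right) \left(-1 + \frac{3}{2}\right) = \left(3 + \sqrt{-20 + 9 S}\right) \frac{1}{2} = \frac{3}{2} + \frac{\sqrt{-20 + 9 S}}{2}$)
$382 + U{\left(1 - 5 \right)} \left(63 - 206\right) = 382 + \left(\frac{3}{2} + \frac{\sqrt{-20 + 9 \left(1 - 5\right)}}{2}\right) \left(63 - 206\right) = 382 + \left(\frac{3}{2} + \frac{\sqrt{-20 + 9 \left(1 - 5\right)}}{2}\right) \left(-143\right) = 382 + \left(\frac{3}{2} + \frac{\sqrt{-20 + 9 \left(-4\right)}}{2}\right) \left(-143\right) = 382 + \left(\frac{3}{2} + \frac{\sqrt{-20 - 36}}{2}\right) \left(-143\right) = 382 + \left(\frac{3}{2} + \frac{\sqrt{-56}}{2}\right) \left(-143\right) = 382 + \left(\frac{3}{2} + \frac{2 i \sqrt{14}}{2}\right) \left(-143\right) = 382 + \left(\frac{3}{2} + i \sqrt{14}\right) \left(-143\right) = 382 - \left(\frac{429}{2} + 143 i \sqrt{14}\right) = \frac{335}{2} - 143 i \sqrt{14}$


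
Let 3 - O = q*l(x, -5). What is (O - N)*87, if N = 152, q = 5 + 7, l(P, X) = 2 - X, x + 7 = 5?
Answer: -20271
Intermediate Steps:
x = -2 (x = -7 + 5 = -2)
q = 12
O = -81 (O = 3 - 12*(2 - 1*(-5)) = 3 - 12*(2 + 5) = 3 - 12*7 = 3 - 1*84 = 3 - 84 = -81)
(O - N)*87 = (-81 - 1*152)*87 = (-81 - 152)*87 = -233*87 = -20271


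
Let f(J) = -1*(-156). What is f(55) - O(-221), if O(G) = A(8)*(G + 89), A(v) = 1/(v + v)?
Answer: 657/4 ≈ 164.25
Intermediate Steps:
A(v) = 1/(2*v)
f(J) = 156
O(G) = 89/16 + G/16 (O(G) = ((½)/8)*(G + 89) = ((½)*(⅛))*(89 + G) = (89 + G)/16 = 89/16 + G/16)
f(55) - O(-221) = 156 - (89/16 + (1/16)*(-221)) = 156 - (89/16 - 221/16) = 156 - 1*(-33/4) = 156 + 33/4 = 657/4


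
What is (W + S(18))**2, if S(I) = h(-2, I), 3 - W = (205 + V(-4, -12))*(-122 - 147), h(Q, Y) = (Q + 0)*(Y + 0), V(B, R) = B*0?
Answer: 3037332544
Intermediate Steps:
V(B, R) = 0
h(Q, Y) = Q*Y
W = 55148 (W = 3 - (205 + 0)*(-122 - 147) = 3 - 205*(-269) = 3 - 1*(-55145) = 3 + 55145 = 55148)
S(I) = -2*I
(W + S(18))**2 = (55148 - 2*18)**2 = (55148 - 36)**2 = 55112**2 = 3037332544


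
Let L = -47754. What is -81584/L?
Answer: 40792/23877 ≈ 1.7084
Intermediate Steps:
-81584/L = -81584/(-47754) = -81584*(-1/47754) = 40792/23877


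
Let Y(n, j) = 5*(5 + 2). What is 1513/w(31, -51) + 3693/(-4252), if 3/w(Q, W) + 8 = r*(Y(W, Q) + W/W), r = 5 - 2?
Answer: 643316521/12756 ≈ 50432.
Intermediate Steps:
Y(n, j) = 35 (Y(n, j) = 5*7 = 35)
r = 3
w(Q, W) = 3/100 (w(Q, W) = 3/(-8 + 3*(35 + W/W)) = 3/(-8 + 3*(35 + 1)) = 3/(-8 + 3*36) = 3/(-8 + 108) = 3/100)
1513/w(31, -51) + 3693/(-4252) = 1513/(3/100) + 3693/(-4252) = 1513*(100/3) + 3693*(-1/4252) = 151300/3 - 3693/4252 = 643316521/12756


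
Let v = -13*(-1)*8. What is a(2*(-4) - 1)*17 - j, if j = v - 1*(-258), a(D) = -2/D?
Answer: -3224/9 ≈ -358.22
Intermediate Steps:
v = 104 (v = 13*8 = 104)
j = 362 (j = 104 - 1*(-258) = 104 + 258 = 362)
a(2*(-4) - 1)*17 - j = -2/(2*(-4) - 1)*17 - 1*362 = -2/(-8 - 1)*17 - 362 = -2/(-9)*17 - 362 = -2*(-1/9)*17 - 362 = (2/9)*17 - 362 = 34/9 - 362 = -3224/9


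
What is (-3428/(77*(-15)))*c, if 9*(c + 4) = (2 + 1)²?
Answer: -3428/385 ≈ -8.9039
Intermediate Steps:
c = -3 (c = -4 + (2 + 1)²/9 = -4 + (⅑)*3² = -4 + (⅑)*9 = -4 + 1 = -3)
(-3428/(77*(-15)))*c = -3428/(77*(-15))*(-3) = -3428/(-1155)*(-3) = -3428*(-1/1155)*(-3) = (3428/1155)*(-3) = -3428/385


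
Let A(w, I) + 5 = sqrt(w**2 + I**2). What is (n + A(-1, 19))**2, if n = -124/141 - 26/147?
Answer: 19030646371/47734281 - 83686*sqrt(362)/6909 ≈ 168.22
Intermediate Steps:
n = -7298/6909 (n = -124*1/141 - 26*1/147 = -124/141 - 26/147 = -7298/6909 ≈ -1.0563)
A(w, I) = -5 + sqrt(I**2 + w**2) (A(w, I) = -5 + sqrt(w**2 + I**2) = -5 + sqrt(I**2 + w**2))
(n + A(-1, 19))**2 = (-7298/6909 + (-5 + sqrt(19**2 + (-1)**2)))**2 = (-7298/6909 + (-5 + sqrt(361 + 1)))**2 = (-7298/6909 + (-5 + sqrt(362)))**2 = (-41843/6909 + sqrt(362))**2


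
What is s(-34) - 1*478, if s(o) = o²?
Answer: 678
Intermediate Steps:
s(-34) - 1*478 = (-34)² - 1*478 = 1156 - 478 = 678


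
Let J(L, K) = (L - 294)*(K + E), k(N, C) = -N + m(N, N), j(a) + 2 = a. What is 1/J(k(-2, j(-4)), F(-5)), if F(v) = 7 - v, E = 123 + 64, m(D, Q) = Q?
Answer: -1/58506 ≈ -1.7092e-5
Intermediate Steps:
j(a) = -2 + a
E = 187
k(N, C) = 0 (k(N, C) = -N + N = 0)
J(L, K) = (-294 + L)*(187 + K) (J(L, K) = (L - 294)*(K + 187) = (-294 + L)*(187 + K))
1/J(k(-2, j(-4)), F(-5)) = 1/(-54978 - 294*(7 - 1*(-5)) + 187*0 + (7 - 1*(-5))*0) = 1/(-54978 - 294*(7 + 5) + 0 + (7 + 5)*0) = 1/(-54978 - 294*12 + 0 + 12*0) = 1/(-54978 - 3528 + 0 + 0) = 1/(-58506) = -1/58506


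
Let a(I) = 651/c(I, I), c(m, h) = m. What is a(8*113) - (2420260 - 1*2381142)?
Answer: -35362021/904 ≈ -39117.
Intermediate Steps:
a(I) = 651/I
a(8*113) - (2420260 - 1*2381142) = 651/((8*113)) - (2420260 - 1*2381142) = 651/904 - (2420260 - 2381142) = 651*(1/904) - 1*39118 = 651/904 - 39118 = -35362021/904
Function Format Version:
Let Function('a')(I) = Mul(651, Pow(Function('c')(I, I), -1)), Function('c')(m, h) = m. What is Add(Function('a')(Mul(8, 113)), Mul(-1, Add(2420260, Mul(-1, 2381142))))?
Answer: Rational(-35362021, 904) ≈ -39117.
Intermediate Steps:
Function('a')(I) = Mul(651, Pow(I, -1))
Add(Function('a')(Mul(8, 113)), Mul(-1, Add(2420260, Mul(-1, 2381142)))) = Add(Mul(651, Pow(Mul(8, 113), -1)), Mul(-1, Add(2420260, Mul(-1, 2381142)))) = Add(Mul(651, Pow(904, -1)), Mul(-1, Add(2420260, -2381142))) = Add(Mul(651, Rational(1, 904)), Mul(-1, 39118)) = Add(Rational(651, 904), -39118) = Rational(-35362021, 904)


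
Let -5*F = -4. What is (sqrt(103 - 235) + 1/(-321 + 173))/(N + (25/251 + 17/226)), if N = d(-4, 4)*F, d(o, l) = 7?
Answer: -141815/121205562 + 567260*I*sqrt(33)/1637913 ≈ -0.00117 + 1.9895*I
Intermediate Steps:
F = 4/5 (F = -1/5*(-4) = 4/5 ≈ 0.80000)
N = 28/5 (N = 7*(4/5) = 28/5 ≈ 5.6000)
(sqrt(103 - 235) + 1/(-321 + 173))/(N + (25/251 + 17/226)) = (sqrt(103 - 235) + 1/(-321 + 173))/(28/5 + (25/251 + 17/226)) = (sqrt(-132) + 1/(-148))/(28/5 + (25*(1/251) + 17*(1/226))) = (2*I*sqrt(33) - 1/148)/(28/5 + (25/251 + 17/226)) = (-1/148 + 2*I*sqrt(33))/(28/5 + 9917/56726) = (-1/148 + 2*I*sqrt(33))/(1637913/283630) = (-1/148 + 2*I*sqrt(33))*(283630/1637913) = -141815/121205562 + 567260*I*sqrt(33)/1637913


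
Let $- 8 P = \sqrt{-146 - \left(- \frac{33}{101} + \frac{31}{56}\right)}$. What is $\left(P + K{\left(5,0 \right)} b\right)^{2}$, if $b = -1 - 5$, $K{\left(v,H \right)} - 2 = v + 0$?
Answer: $\frac{637712717}{361984} + \frac{3 i \sqrt{1169461426}}{808} \approx 1761.7 + 126.97 i$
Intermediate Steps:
$K{\left(v,H \right)} = 2 + v$ ($K{\left(v,H \right)} = 2 + \left(v + 0\right) = 2 + v$)
$b = -6$ ($b = -1 - 5 = -6$)
$P = - \frac{i \sqrt{1169461426}}{22624}$ ($P = - \frac{\sqrt{-146 - \left(- \frac{33}{101} + \frac{31}{56}\right)}}{8} = - \frac{\sqrt{-146 - \frac{1283}{5656}}}{8} = - \frac{\sqrt{- \frac{827059}{5656}}}{8} = - \frac{\frac{1}{2828} i \sqrt{1169461426}}{8} = - \frac{i \sqrt{1169461426}}{22624} \approx - 1.5116 i$)
$\left(P + K{\left(5,0 \right)} b\right)^{2} = \left(- \frac{i \sqrt{1169461426}}{22624} + \left(2 + 5\right) \left(-6\right)\right)^{2} = \left(- \frac{i \sqrt{1169461426}}{22624} + 7 \left(-6\right)\right)^{2} = \left(- \frac{i \sqrt{1169461426}}{22624} - 42\right)^{2} = \left(-42 - \frac{i \sqrt{1169461426}}{22624}\right)^{2}$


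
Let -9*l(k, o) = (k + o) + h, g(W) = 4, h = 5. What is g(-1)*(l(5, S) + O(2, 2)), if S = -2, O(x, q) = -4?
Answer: -176/9 ≈ -19.556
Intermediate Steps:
l(k, o) = -5/9 - k/9 - o/9 (l(k, o) = -((k + o) + 5)/9 = -(5 + k + o)/9 = -5/9 - k/9 - o/9)
g(-1)*(l(5, S) + O(2, 2)) = 4*((-5/9 - ⅑*5 - ⅑*(-2)) - 4) = 4*((-5/9 - 5/9 + 2/9) - 4) = 4*(-8/9 - 4) = 4*(-44/9) = -176/9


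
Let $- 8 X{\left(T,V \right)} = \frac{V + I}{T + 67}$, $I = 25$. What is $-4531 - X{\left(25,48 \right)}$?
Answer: $- \frac{3334743}{736} \approx -4530.9$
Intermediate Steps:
$X{\left(T,V \right)} = - \frac{25 + V}{8 \left(67 + T\right)}$ ($X{\left(T,V \right)} = - \frac{\left(V + 25\right) \frac{1}{T + 67}}{8} = - \frac{\left(25 + V\right) \frac{1}{67 + T}}{8} = - \frac{\frac{1}{67 + T} \left(25 + V\right)}{8} = - \frac{25 + V}{8 \left(67 + T\right)}$)
$-4531 - X{\left(25,48 \right)} = -4531 - \frac{-25 - 48}{8 \left(67 + 25\right)} = -4531 - \frac{-25 - 48}{8 \cdot 92} = -4531 - \frac{1}{8} \cdot \frac{1}{92} \left(-73\right) = -4531 - - \frac{73}{736} = -4531 + \frac{73}{736} = - \frac{3334743}{736}$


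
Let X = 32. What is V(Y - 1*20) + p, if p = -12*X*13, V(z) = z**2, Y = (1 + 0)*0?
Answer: -4592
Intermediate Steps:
Y = 0 (Y = 1*0 = 0)
p = -4992 (p = -12*32*13 = -384*13 = -4992)
V(Y - 1*20) + p = (0 - 1*20)**2 - 4992 = (0 - 20)**2 - 4992 = (-20)**2 - 4992 = 400 - 4992 = -4592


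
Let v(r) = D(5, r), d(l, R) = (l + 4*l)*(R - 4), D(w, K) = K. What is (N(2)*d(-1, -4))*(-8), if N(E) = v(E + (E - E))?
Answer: -640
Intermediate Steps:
d(l, R) = 5*l*(-4 + R) (d(l, R) = (5*l)*(-4 + R) = 5*l*(-4 + R))
v(r) = r
N(E) = E (N(E) = E + (E - E) = E + 0 = E)
(N(2)*d(-1, -4))*(-8) = (2*(5*(-1)*(-4 - 4)))*(-8) = (2*(5*(-1)*(-8)))*(-8) = (2*40)*(-8) = 80*(-8) = -640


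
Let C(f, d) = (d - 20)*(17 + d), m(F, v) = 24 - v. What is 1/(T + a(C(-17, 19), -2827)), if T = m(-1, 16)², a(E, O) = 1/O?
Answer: 2827/180927 ≈ 0.015625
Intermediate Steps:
C(f, d) = (-20 + d)*(17 + d)
T = 64 (T = (24 - 1*16)² = (24 - 16)² = 8² = 64)
1/(T + a(C(-17, 19), -2827)) = 1/(64 + 1/(-2827)) = 1/(64 - 1/2827) = 1/(180927/2827) = 2827/180927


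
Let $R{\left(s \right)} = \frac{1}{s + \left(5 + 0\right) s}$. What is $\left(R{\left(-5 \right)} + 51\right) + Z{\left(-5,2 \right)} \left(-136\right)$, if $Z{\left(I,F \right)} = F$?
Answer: $- \frac{6631}{30} \approx -221.03$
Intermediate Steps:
$R{\left(s \right)} = \frac{1}{6 s}$ ($R{\left(s \right)} = \frac{1}{s + 5 s} = \frac{1}{6 s}$)
$\left(R{\left(-5 \right)} + 51\right) + Z{\left(-5,2 \right)} \left(-136\right) = \left(\frac{1}{6 \left(-5\right)} + 51\right) + 2 \left(-136\right) = \left(\frac{1}{6} \left(- \frac{1}{5}\right) + 51\right) - 272 = \left(- \frac{1}{30} + 51\right) - 272 = \frac{1529}{30} - 272 = - \frac{6631}{30}$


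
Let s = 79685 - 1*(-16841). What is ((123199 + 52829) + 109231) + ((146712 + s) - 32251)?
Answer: 496246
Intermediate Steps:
s = 96526 (s = 79685 + 16841 = 96526)
((123199 + 52829) + 109231) + ((146712 + s) - 32251) = ((123199 + 52829) + 109231) + ((146712 + 96526) - 32251) = (176028 + 109231) + (243238 - 32251) = 285259 + 210987 = 496246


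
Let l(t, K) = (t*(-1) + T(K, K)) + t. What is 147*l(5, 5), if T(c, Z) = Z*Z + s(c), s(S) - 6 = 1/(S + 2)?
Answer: 4578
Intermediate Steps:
s(S) = 6 + 1/(2 + S) (s(S) = 6 + 1/(S + 2) = 6 + 1/(2 + S))
T(c, Z) = Z² + (13 + 6*c)/(2 + c) (T(c, Z) = Z*Z + (13 + 6*c)/(2 + c) = Z² + (13 + 6*c)/(2 + c))
l(t, K) = (13 + 6*K + K²*(2 + K))/(2 + K) (l(t, K) = (t*(-1) + (13 + 6*K + K²*(2 + K))/(2 + K)) + t = (-t + (13 + 6*K + K²*(2 + K))/(2 + K)) + t = (13 + 6*K + K²*(2 + K))/(2 + K))
147*l(5, 5) = 147*((13 + 6*5 + 5²*(2 + 5))/(2 + 5)) = 147*((13 + 30 + 25*7)/7) = 147*((13 + 30 + 175)/7) = 147*((⅐)*218) = 147*(218/7) = 4578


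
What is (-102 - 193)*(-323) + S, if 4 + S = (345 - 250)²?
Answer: 104306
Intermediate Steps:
S = 9021 (S = -4 + (345 - 250)² = -4 + 95² = -4 + 9025 = 9021)
(-102 - 193)*(-323) + S = (-102 - 193)*(-323) + 9021 = -295*(-323) + 9021 = 95285 + 9021 = 104306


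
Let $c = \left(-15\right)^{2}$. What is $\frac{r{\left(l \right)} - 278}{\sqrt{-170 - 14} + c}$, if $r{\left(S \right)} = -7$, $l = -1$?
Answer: $- \frac{64125}{50809} + \frac{570 i \sqrt{46}}{50809} \approx -1.2621 + 0.076087 i$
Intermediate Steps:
$c = 225$
$\frac{r{\left(l \right)} - 278}{\sqrt{-170 - 14} + c} = \frac{-7 - 278}{\sqrt{-170 - 14} + 225} = - \frac{285}{\sqrt{-184} + 225} = - \frac{285}{2 i \sqrt{46} + 225} = - \frac{285}{225 + 2 i \sqrt{46}}$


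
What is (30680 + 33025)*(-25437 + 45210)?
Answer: 1259638965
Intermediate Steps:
(30680 + 33025)*(-25437 + 45210) = 63705*19773 = 1259638965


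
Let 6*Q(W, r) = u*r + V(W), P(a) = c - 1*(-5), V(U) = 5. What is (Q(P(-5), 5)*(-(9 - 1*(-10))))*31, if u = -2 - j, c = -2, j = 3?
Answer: 5890/3 ≈ 1963.3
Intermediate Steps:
P(a) = 3 (P(a) = -2 - 1*(-5) = -2 + 5 = 3)
u = -5 (u = -2 - 1*3 = -2 - 3 = -5)
Q(W, r) = ⅚ - 5*r/6 (Q(W, r) = (-5*r + 5)/6 = (5 - 5*r)/6 = ⅚ - 5*r/6)
(Q(P(-5), 5)*(-(9 - 1*(-10))))*31 = ((⅚ - ⅚*5)*(-(9 - 1*(-10))))*31 = ((⅚ - 25/6)*(-(9 + 10)))*31 = -(-10)*19/3*31 = -10/3*(-19)*31 = (190/3)*31 = 5890/3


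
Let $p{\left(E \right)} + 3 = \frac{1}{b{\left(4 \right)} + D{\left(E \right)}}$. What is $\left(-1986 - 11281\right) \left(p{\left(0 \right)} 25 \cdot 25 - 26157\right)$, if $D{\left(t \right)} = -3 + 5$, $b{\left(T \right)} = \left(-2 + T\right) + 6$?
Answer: $\frac{742142713}{2} \approx 3.7107 \cdot 10^{8}$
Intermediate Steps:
$b{\left(T \right)} = 4 + T$
$D{\left(t \right)} = 2$
$p{\left(E \right)} = - \frac{29}{10}$ ($p{\left(E \right)} = -3 + \frac{1}{\left(4 + 4\right) + 2} = -3 + \frac{1}{8 + 2} = -3 + \frac{1}{10} = - \frac{29}{10}$)
$\left(-1986 - 11281\right) \left(p{\left(0 \right)} 25 \cdot 25 - 26157\right) = \left(-1986 - 11281\right) \left(\left(- \frac{29}{10}\right) 25 \cdot 25 - 26157\right) = \left(-1986 + \left(-13790 + 2509\right)\right) \left(\left(- \frac{145}{2}\right) 25 - 26157\right) = \left(-1986 - 11281\right) \left(- \frac{3625}{2} - 26157\right) = \left(-13267\right) \left(- \frac{55939}{2}\right) = \frac{742142713}{2}$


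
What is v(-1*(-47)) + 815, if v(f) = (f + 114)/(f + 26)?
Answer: 59656/73 ≈ 817.21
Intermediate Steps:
v(f) = (114 + f)/(26 + f)
v(-1*(-47)) + 815 = (114 - 1*(-47))/(26 - 1*(-47)) + 815 = (114 + 47)/(26 + 47) + 815 = 161/73 + 815 = 59656/73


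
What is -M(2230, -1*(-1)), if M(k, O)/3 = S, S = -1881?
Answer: 5643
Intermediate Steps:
M(k, O) = -5643 (M(k, O) = 3*(-1881) = -5643)
-M(2230, -1*(-1)) = -1*(-5643) = 5643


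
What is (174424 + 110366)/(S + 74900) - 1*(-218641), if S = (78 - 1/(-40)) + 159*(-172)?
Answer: 138855481147/635067 ≈ 2.1865e+5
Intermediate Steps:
S = -1090799/40 (S = (78 - 1*(-1/40)) - 27348 = (78 + 1/40) - 27348 = 3121/40 - 27348 = -1090799/40 ≈ -27270.)
(174424 + 110366)/(S + 74900) - 1*(-218641) = (174424 + 110366)/(-1090799/40 + 74900) - 1*(-218641) = 284790/(1905201/40) + 218641 = 284790*(40/1905201) + 218641 = 3797200/635067 + 218641 = 138855481147/635067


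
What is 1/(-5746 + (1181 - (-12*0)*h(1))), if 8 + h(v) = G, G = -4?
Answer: -1/4565 ≈ -0.00021906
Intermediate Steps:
h(v) = -12 (h(v) = -8 - 4 = -12)
1/(-5746 + (1181 - (-12*0)*h(1))) = 1/(-5746 + (1181 - (-12*0)*(-12))) = 1/(-5746 + (1181 - 0*(-12))) = 1/(-5746 + (1181 - 1*0)) = 1/(-5746 + (1181 + 0)) = 1/(-5746 + 1181) = 1/(-4565) = -1/4565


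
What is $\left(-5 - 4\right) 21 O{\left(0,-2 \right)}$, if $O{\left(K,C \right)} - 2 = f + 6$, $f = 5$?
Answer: $-2457$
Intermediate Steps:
$O{\left(K,C \right)} = 13$ ($O{\left(K,C \right)} = 2 + \left(5 + 6\right) = 2 + 11 = 13$)
$\left(-5 - 4\right) 21 O{\left(0,-2 \right)} = \left(-5 - 4\right) 21 \cdot 13 = \left(-9\right) 21 \cdot 13 = \left(-189\right) 13 = -2457$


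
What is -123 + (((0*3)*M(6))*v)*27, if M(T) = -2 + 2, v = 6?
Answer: -123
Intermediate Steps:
M(T) = 0
-123 + (((0*3)*M(6))*v)*27 = -123 + (((0*3)*0)*6)*27 = -123 + ((0*0)*6)*27 = -123 + (0*6)*27 = -123 + 0*27 = -123 + 0 = -123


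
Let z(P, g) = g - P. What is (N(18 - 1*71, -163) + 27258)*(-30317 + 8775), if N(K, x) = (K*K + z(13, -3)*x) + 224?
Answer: -708710258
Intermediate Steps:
N(K, x) = 224 + K² - 16*x (N(K, x) = (K*K + (-3 - 1*13)*x) + 224 = (K² + (-3 - 13)*x) + 224 = (K² - 16*x) + 224 = 224 + K² - 16*x)
(N(18 - 1*71, -163) + 27258)*(-30317 + 8775) = ((224 + (18 - 1*71)² - 16*(-163)) + 27258)*(-30317 + 8775) = ((224 + (18 - 71)² + 2608) + 27258)*(-21542) = ((224 + (-53)² + 2608) + 27258)*(-21542) = ((224 + 2809 + 2608) + 27258)*(-21542) = (5641 + 27258)*(-21542) = 32899*(-21542) = -708710258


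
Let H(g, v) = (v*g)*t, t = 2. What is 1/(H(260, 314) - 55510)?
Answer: 1/107770 ≈ 9.2790e-6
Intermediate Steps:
H(g, v) = 2*g*v (H(g, v) = (v*g)*2 = (g*v)*2 = 2*g*v)
1/(H(260, 314) - 55510) = 1/(2*260*314 - 55510) = 1/(163280 - 55510) = 1/107770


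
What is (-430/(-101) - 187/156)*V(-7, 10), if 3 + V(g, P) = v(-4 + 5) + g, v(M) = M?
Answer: -144579/5252 ≈ -27.528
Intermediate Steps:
V(g, P) = -2 + g (V(g, P) = -3 + ((-4 + 5) + g) = -3 + (1 + g) = -2 + g)
(-430/(-101) - 187/156)*V(-7, 10) = (-430/(-101) - 187/156)*(-2 - 7) = (-430*(-1/101) - 187*1/156)*(-9) = (430/101 - 187/156)*(-9) = (48193/15756)*(-9) = -144579/5252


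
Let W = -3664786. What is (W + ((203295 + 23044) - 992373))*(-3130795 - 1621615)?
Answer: 21057073276200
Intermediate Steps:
(W + ((203295 + 23044) - 992373))*(-3130795 - 1621615) = (-3664786 + ((203295 + 23044) - 992373))*(-3130795 - 1621615) = (-3664786 + (226339 - 992373))*(-4752410) = (-3664786 - 766034)*(-4752410) = -4430820*(-4752410) = 21057073276200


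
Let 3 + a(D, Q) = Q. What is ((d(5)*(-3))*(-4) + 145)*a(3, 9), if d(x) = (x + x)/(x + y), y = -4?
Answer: 1590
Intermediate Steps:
a(D, Q) = -3 + Q
d(x) = 2*x/(-4 + x) (d(x) = (x + x)/(x - 4) = (2*x)/(-4 + x) = 2*x/(-4 + x))
((d(5)*(-3))*(-4) + 145)*a(3, 9) = (((2*5/(-4 + 5))*(-3))*(-4) + 145)*(-3 + 9) = (((2*5/1)*(-3))*(-4) + 145)*6 = (((2*5*1)*(-3))*(-4) + 145)*6 = ((10*(-3))*(-4) + 145)*6 = (-30*(-4) + 145)*6 = (120 + 145)*6 = 265*6 = 1590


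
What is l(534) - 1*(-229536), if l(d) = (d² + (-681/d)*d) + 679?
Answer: 514690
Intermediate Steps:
l(d) = -2 + d² (l(d) = (d² - 681) + 679 = (-681 + d²) + 679 = -2 + d²)
l(534) - 1*(-229536) = (-2 + 534²) - 1*(-229536) = (-2 + 285156) + 229536 = 285154 + 229536 = 514690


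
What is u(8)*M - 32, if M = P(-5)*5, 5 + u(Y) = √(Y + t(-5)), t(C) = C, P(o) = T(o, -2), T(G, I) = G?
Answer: 93 - 25*√3 ≈ 49.699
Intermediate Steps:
P(o) = o
u(Y) = -5 + √(-5 + Y) (u(Y) = -5 + √(Y - 5) = -5 + √(-5 + Y))
M = -25 (M = -5*5 = -25)
u(8)*M - 32 = (-5 + √(-5 + 8))*(-25) - 32 = (-5 + √3)*(-25) - 32 = (125 - 25*√3) - 32 = 93 - 25*√3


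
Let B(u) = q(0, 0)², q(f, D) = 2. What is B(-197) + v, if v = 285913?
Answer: 285917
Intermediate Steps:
B(u) = 4 (B(u) = 2² = 4)
B(-197) + v = 4 + 285913 = 285917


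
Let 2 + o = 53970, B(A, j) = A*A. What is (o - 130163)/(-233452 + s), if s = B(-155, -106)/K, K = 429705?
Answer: 6548274495/20063093527 ≈ 0.32638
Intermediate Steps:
B(A, j) = A²
o = 53968 (o = -2 + 53970 = 53968)
s = 4805/85941 (s = (-155)²/429705 = 24025*(1/429705) = 4805/85941 ≈ 0.055910)
(o - 130163)/(-233452 + s) = (53968 - 130163)/(-233452 + 4805/85941) = -76195/(-20063093527/85941) = -76195*(-85941/20063093527) = 6548274495/20063093527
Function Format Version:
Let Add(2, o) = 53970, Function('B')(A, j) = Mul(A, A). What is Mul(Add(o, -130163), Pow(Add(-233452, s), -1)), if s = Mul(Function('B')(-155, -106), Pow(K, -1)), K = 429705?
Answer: Rational(6548274495, 20063093527) ≈ 0.32638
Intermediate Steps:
Function('B')(A, j) = Pow(A, 2)
o = 53968 (o = Add(-2, 53970) = 53968)
s = Rational(4805, 85941) (s = Mul(Pow(-155, 2), Pow(429705, -1)) = Mul(24025, Rational(1, 429705)) = Rational(4805, 85941) ≈ 0.055910)
Mul(Add(o, -130163), Pow(Add(-233452, s), -1)) = Mul(Add(53968, -130163), Pow(Add(-233452, Rational(4805, 85941)), -1)) = Mul(-76195, Pow(Rational(-20063093527, 85941), -1)) = Mul(-76195, Rational(-85941, 20063093527)) = Rational(6548274495, 20063093527)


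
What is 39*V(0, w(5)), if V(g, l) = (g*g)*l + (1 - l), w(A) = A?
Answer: -156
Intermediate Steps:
V(g, l) = 1 - l + l*g² (V(g, l) = g²*l + (1 - l) = l*g² + (1 - l) = 1 - l + l*g²)
39*V(0, w(5)) = 39*(1 - 1*5 + 5*0²) = 39*(1 - 5 + 5*0) = 39*(1 - 5 + 0) = 39*(-4) = -156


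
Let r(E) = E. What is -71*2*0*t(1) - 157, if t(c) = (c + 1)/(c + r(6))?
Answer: -157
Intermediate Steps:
t(c) = (1 + c)/(6 + c) (t(c) = (c + 1)/(c + 6) = (1 + c)/(6 + c))
-71*2*0*t(1) - 157 = -71*2*0*(1 + 1)/(6 + 1) - 157 = -0*2/7 - 157 = -71*0 - 157 = 0 - 157 = -157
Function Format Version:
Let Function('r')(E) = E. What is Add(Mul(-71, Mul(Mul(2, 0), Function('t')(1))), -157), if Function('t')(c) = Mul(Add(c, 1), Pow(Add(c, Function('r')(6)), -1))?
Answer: -157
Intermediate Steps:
Function('t')(c) = Mul(Pow(Add(6, c), -1), Add(1, c)) (Function('t')(c) = Mul(Add(c, 1), Pow(Add(c, 6), -1)) = Mul(Add(1, c), Pow(Add(6, c), -1)) = Mul(Pow(Add(6, c), -1), Add(1, c)))
Add(Mul(-71, Mul(Mul(2, 0), Function('t')(1))), -157) = Add(Mul(-71, Mul(Mul(2, 0), Mul(Pow(Add(6, 1), -1), Add(1, 1)))), -157) = Add(Mul(-71, Mul(0, Mul(Pow(7, -1), 2))), -157) = Add(Mul(-71, Mul(0, Mul(Rational(1, 7), 2))), -157) = Add(Mul(-71, Mul(0, Rational(2, 7))), -157) = Add(Mul(-71, 0), -157) = Add(0, -157) = -157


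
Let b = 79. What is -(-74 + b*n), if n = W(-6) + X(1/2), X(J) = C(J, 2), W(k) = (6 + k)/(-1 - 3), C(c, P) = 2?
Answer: -84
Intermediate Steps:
W(k) = -3/2 - k/4 (W(k) = (6 + k)/(-4) = (6 + k)*(-1/4) = -3/2 - k/4)
X(J) = 2
n = 2 (n = (-3/2 - 1/4*(-6)) + 2 = (-3/2 + 3/2) + 2 = 0 + 2 = 2)
-(-74 + b*n) = -(-74 + 79*2) = -(-74 + 158) = -1*84 = -84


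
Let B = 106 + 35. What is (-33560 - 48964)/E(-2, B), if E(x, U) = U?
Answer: -27508/47 ≈ -585.28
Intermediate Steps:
B = 141
(-33560 - 48964)/E(-2, B) = (-33560 - 48964)/141 = -82524*1/141 = -27508/47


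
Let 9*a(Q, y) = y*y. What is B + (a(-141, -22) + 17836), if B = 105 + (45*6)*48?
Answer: 278593/9 ≈ 30955.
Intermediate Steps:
a(Q, y) = y²/9 (a(Q, y) = (y*y)/9 = y²/9)
B = 13065 (B = 105 + 270*48 = 105 + 12960 = 13065)
B + (a(-141, -22) + 17836) = 13065 + ((⅑)*(-22)² + 17836) = 13065 + ((⅑)*484 + 17836) = 13065 + (484/9 + 17836) = 13065 + 161008/9 = 278593/9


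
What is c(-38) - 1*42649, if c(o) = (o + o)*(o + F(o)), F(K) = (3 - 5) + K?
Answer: -36721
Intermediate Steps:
F(K) = -2 + K
c(o) = 2*o*(-2 + 2*o) (c(o) = (o + o)*(o + (-2 + o)) = (2*o)*(-2 + 2*o) = 2*o*(-2 + 2*o))
c(-38) - 1*42649 = 4*(-38)*(-1 - 38) - 1*42649 = 4*(-38)*(-39) - 42649 = 5928 - 42649 = -36721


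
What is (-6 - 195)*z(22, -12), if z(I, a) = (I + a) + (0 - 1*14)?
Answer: 804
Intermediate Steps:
z(I, a) = -14 + I + a (z(I, a) = (I + a) + (0 - 14) = (I + a) - 14 = -14 + I + a)
(-6 - 195)*z(22, -12) = (-6 - 195)*(-14 + 22 - 12) = -201*(-4) = 804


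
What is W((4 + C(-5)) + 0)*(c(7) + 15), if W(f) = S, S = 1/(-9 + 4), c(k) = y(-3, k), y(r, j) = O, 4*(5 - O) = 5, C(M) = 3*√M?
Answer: -15/4 ≈ -3.7500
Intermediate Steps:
O = 15/4 (O = 5 - ¼*5 = 5 - 5/4 = 15/4 ≈ 3.7500)
y(r, j) = 15/4
c(k) = 15/4
S = -⅕ (S = 1/(-5) = -⅕ ≈ -0.20000)
W(f) = -⅕
W((4 + C(-5)) + 0)*(c(7) + 15) = -(15/4 + 15)/5 = -⅕*75/4 = -15/4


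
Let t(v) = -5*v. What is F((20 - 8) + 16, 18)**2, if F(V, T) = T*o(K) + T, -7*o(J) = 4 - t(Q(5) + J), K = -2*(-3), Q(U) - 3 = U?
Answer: 1454436/49 ≈ 29682.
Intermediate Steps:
Q(U) = 3 + U
K = 6
o(J) = -44/7 - 5*J/7 (o(J) = -(4 - (-5)*((3 + 5) + J))/7 = -(4 - (-5)*(8 + J))/7 = -(4 - (-40 - 5*J))/7 = -(4 + (40 + 5*J))/7 = -(44 + 5*J)/7 = -44/7 - 5*J/7)
F(V, T) = -67*T/7 (F(V, T) = T*(-44/7 - 5/7*6) + T = T*(-44/7 - 30/7) + T = T*(-74/7) + T = -74*T/7 + T = -67*T/7)
F((20 - 8) + 16, 18)**2 = (-67/7*18)**2 = (-1206/7)**2 = 1454436/49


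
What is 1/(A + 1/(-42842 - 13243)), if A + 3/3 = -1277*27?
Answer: -56085/1933810801 ≈ -2.9002e-5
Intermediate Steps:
A = -34480 (A = -1 - 1277*27 = -1 - 34479 = -34480)
1/(A + 1/(-42842 - 13243)) = 1/(-34480 + 1/(-42842 - 13243)) = 1/(-34480 + 1/(-56085)) = 1/(-34480 - 1/56085) = 1/(-1933810801/56085) = -56085/1933810801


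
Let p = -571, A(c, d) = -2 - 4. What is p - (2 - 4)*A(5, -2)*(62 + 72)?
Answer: -2179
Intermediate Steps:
A(c, d) = -6
p - (2 - 4)*A(5, -2)*(62 + 72) = -571 - (2 - 4)*(-6)*(62 + 72) = -571 - (-2*(-6))*134 = -571 - 12*134 = -571 - 1*1608 = -571 - 1608 = -2179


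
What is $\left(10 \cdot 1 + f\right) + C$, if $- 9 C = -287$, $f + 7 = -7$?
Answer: $\frac{251}{9} \approx 27.889$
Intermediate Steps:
$f = -14$ ($f = -7 - 7 = -14$)
$C = \frac{287}{9}$ ($C = \left(- \frac{1}{9}\right) \left(-287\right) = \frac{287}{9} \approx 31.889$)
$\left(10 \cdot 1 + f\right) + C = \left(10 \cdot 1 - 14\right) + \frac{287}{9} = \left(10 - 14\right) + \frac{287}{9} = -4 + \frac{287}{9} = \frac{251}{9}$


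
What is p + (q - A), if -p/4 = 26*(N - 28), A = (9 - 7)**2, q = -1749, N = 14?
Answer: -297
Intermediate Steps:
A = 4 (A = 2**2 = 4)
p = 1456 (p = -104*(14 - 28) = -104*(-14) = -4*(-364) = 1456)
p + (q - A) = 1456 + (-1749 - 1*4) = 1456 + (-1749 - 4) = 1456 - 1753 = -297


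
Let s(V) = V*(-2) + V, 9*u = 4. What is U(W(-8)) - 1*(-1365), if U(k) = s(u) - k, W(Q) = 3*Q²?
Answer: 10553/9 ≈ 1172.6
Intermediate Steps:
u = 4/9 (u = (⅑)*4 = 4/9 ≈ 0.44444)
s(V) = -V (s(V) = -2*V + V = -V)
U(k) = -4/9 - k (U(k) = -1*4/9 - k = -4/9 - k)
U(W(-8)) - 1*(-1365) = (-4/9 - 3*(-8)²) - 1*(-1365) = (-4/9 - 3*64) + 1365 = (-4/9 - 1*192) + 1365 = (-4/9 - 192) + 1365 = -1732/9 + 1365 = 10553/9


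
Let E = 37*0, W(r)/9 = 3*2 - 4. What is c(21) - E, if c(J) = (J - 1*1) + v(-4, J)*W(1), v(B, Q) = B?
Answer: -52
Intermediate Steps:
W(r) = 18 (W(r) = 9*(3*2 - 4) = 9*(6 - 4) = 9*2 = 18)
E = 0
c(J) = -73 + J (c(J) = (J - 1*1) - 4*18 = (J - 1) - 72 = (-1 + J) - 72 = -73 + J)
c(21) - E = (-73 + 21) - 1*0 = -52 + 0 = -52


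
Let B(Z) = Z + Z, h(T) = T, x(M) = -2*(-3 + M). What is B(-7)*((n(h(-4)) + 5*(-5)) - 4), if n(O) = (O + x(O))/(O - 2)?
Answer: 1288/3 ≈ 429.33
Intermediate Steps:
x(M) = 6 - 2*M
n(O) = (6 - O)/(-2 + O) (n(O) = (O + (6 - 2*O))/(O - 2) = (6 - O)/(-2 + O))
B(Z) = 2*Z
B(-7)*((n(h(-4)) + 5*(-5)) - 4) = (2*(-7))*(((6 - 1*(-4))/(-2 - 4) + 5*(-5)) - 4) = -14*(((6 + 4)/(-6) - 25) - 4) = -14*((-1/6*10 - 25) - 4) = -14*((-5/3 - 25) - 4) = -14*(-80/3 - 4) = -14*(-92/3) = 1288/3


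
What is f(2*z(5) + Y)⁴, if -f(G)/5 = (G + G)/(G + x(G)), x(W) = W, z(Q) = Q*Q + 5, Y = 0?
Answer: 625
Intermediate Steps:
z(Q) = 5 + Q² (z(Q) = Q² + 5 = 5 + Q²)
f(G) = -5 (f(G) = -5*(G + G)/(G + G) = -5*2*G/(2*G) = -5*2*G*1/(2*G) = -5*1 = -5)
f(2*z(5) + Y)⁴ = (-5)⁴ = 625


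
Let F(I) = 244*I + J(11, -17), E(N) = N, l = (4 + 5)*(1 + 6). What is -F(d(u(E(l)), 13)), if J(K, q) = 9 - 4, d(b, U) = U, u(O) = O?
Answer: -3177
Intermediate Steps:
l = 63 (l = 9*7 = 63)
J(K, q) = 5
F(I) = 5 + 244*I (F(I) = 244*I + 5 = 5 + 244*I)
-F(d(u(E(l)), 13)) = -(5 + 244*13) = -(5 + 3172) = -1*3177 = -3177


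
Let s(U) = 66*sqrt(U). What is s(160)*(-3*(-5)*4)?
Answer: 15840*sqrt(10) ≈ 50091.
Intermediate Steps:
s(160)*(-3*(-5)*4) = (66*sqrt(160))*(-3*(-5)*4) = (66*(4*sqrt(10)))*(15*4) = (264*sqrt(10))*60 = 15840*sqrt(10)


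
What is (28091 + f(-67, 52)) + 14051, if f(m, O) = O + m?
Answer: 42127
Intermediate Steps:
(28091 + f(-67, 52)) + 14051 = (28091 + (52 - 67)) + 14051 = (28091 - 15) + 14051 = 28076 + 14051 = 42127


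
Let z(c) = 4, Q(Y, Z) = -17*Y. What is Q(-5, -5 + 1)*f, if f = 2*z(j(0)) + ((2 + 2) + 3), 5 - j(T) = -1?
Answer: 1275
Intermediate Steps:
j(T) = 6 (j(T) = 5 - 1*(-1) = 5 + 1 = 6)
f = 15 (f = 2*4 + ((2 + 2) + 3) = 8 + (4 + 3) = 8 + 7 = 15)
Q(-5, -5 + 1)*f = -17*(-5)*15 = 85*15 = 1275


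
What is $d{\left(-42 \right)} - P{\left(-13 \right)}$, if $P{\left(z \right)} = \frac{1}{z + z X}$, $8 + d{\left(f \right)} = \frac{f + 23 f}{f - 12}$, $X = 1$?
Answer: $\frac{835}{78} \approx 10.705$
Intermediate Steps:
$d{\left(f \right)} = -8 + \frac{24 f}{-12 + f}$ ($d{\left(f \right)} = -8 + \frac{f + 23 f}{f - 12} = -8 + \frac{24 f}{-12 + f}$)
$P{\left(z \right)} = \frac{1}{2 z}$ ($P{\left(z \right)} = \frac{1}{z + z 1} = \frac{1}{z + z} = \frac{1}{2 z}$)
$d{\left(-42 \right)} - P{\left(-13 \right)} = \frac{16 \left(6 - 42\right)}{-12 - 42} - \frac{1}{2 \left(-13\right)} = 16 \frac{1}{-54} \left(-36\right) - \frac{1}{2} \left(- \frac{1}{13}\right) = 16 \left(- \frac{1}{54}\right) \left(-36\right) - - \frac{1}{26} = \frac{32}{3} + \frac{1}{26} = \frac{835}{78}$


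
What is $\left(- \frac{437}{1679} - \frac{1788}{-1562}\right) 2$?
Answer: $\frac{100846}{57013} \approx 1.7688$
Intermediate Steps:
$\left(- \frac{437}{1679} - \frac{1788}{-1562}\right) 2 = \left(\left(-437\right) \frac{1}{1679} - - \frac{894}{781}\right) 2 = \left(- \frac{19}{73} + \frac{894}{781}\right) 2 = \frac{50423}{57013} \cdot 2 = \frac{100846}{57013}$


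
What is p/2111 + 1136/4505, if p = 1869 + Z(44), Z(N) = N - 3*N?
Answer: 10421501/9510055 ≈ 1.0958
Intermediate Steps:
Z(N) = -2*N
p = 1781 (p = 1869 - 2*44 = 1869 - 88 = 1781)
p/2111 + 1136/4505 = 1781/2111 + 1136/4505 = 10421501/9510055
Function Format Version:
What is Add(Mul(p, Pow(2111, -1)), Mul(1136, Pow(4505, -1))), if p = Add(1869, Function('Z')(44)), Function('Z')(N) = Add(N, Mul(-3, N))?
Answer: Rational(10421501, 9510055) ≈ 1.0958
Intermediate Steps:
Function('Z')(N) = Mul(-2, N)
p = 1781 (p = Add(1869, Mul(-2, 44)) = Add(1869, -88) = 1781)
Add(Mul(p, Pow(2111, -1)), Mul(1136, Pow(4505, -1))) = Add(Mul(1781, Pow(2111, -1)), Mul(1136, Pow(4505, -1))) = Add(Mul(1781, Rational(1, 2111)), Mul(1136, Rational(1, 4505))) = Add(Rational(1781, 2111), Rational(1136, 4505)) = Rational(10421501, 9510055)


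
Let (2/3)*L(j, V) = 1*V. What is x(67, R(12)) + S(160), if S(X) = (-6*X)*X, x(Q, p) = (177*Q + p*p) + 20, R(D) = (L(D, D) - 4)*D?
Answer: -113497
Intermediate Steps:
L(j, V) = 3*V/2 (L(j, V) = 3*(1*V)/2 = 3*V/2)
R(D) = D*(-4 + 3*D/2) (R(D) = (3*D/2 - 4)*D = (-4 + 3*D/2)*D = D*(-4 + 3*D/2))
x(Q, p) = 20 + p**2 + 177*Q (x(Q, p) = (177*Q + p**2) + 20 = (p**2 + 177*Q) + 20 = 20 + p**2 + 177*Q)
S(X) = -6*X**2
x(67, R(12)) + S(160) = (20 + ((1/2)*12*(-8 + 3*12))**2 + 177*67) - 6*160**2 = (20 + ((1/2)*12*(-8 + 36))**2 + 11859) - 6*25600 = (20 + ((1/2)*12*28)**2 + 11859) - 153600 = (20 + 168**2 + 11859) - 153600 = (20 + 28224 + 11859) - 153600 = 40103 - 153600 = -113497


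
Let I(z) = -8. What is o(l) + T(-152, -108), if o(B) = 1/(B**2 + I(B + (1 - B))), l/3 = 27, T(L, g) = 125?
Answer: 819126/6553 ≈ 125.00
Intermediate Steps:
l = 81 (l = 3*27 = 81)
o(B) = 1/(-8 + B**2) (o(B) = 1/(B**2 - 8) = 1/(-8 + B**2))
o(l) + T(-152, -108) = 1/(-8 + 81**2) + 125 = 1/(-8 + 6561) + 125 = 1/6553 + 125 = 819126/6553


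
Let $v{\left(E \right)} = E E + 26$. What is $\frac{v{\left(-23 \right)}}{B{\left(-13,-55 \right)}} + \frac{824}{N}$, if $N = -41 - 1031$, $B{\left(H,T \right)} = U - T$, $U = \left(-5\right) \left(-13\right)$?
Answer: $\frac{2067}{536} \approx 3.8563$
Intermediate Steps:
$U = 65$
$v{\left(E \right)} = 26 + E^{2}$ ($v{\left(E \right)} = E^{2} + 26 = 26 + E^{2}$)
$B{\left(H,T \right)} = 65 - T$
$N = -1072$
$\frac{v{\left(-23 \right)}}{B{\left(-13,-55 \right)}} + \frac{824}{N} = \frac{26 + \left(-23\right)^{2}}{65 - -55} + \frac{824}{-1072} = \frac{26 + 529}{65 + 55} + 824 \left(- \frac{1}{1072}\right) = \frac{555}{120} - \frac{103}{134} = 555 \cdot \frac{1}{120} - \frac{103}{134} = \frac{37}{8} - \frac{103}{134} = \frac{2067}{536}$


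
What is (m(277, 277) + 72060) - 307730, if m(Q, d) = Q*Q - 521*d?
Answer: -303258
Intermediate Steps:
m(Q, d) = Q² - 521*d
(m(277, 277) + 72060) - 307730 = ((277² - 521*277) + 72060) - 307730 = ((76729 - 144317) + 72060) - 307730 = (-67588 + 72060) - 307730 = 4472 - 307730 = -303258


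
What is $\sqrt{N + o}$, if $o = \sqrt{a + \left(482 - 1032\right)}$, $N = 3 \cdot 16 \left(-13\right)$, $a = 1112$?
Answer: $\sqrt{-624 + \sqrt{562}} \approx 24.501 i$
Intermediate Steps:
$N = -624$ ($N = 48 \left(-13\right) = -624$)
$o = \sqrt{562}$ ($o = \sqrt{1112 + \left(482 - 1032\right)} = \sqrt{1112 - 550} = \sqrt{562} \approx 23.707$)
$\sqrt{N + o} = \sqrt{-624 + \sqrt{562}}$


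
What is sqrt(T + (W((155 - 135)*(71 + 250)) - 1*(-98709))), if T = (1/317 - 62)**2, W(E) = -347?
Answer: sqrt(10270539427)/317 ≈ 319.70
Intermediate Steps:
T = 386240409/100489 (T = (1/317 - 62)**2 = (-19653/317)**2 = 386240409/100489 ≈ 3843.6)
sqrt(T + (W((155 - 135)*(71 + 250)) - 1*(-98709))) = sqrt(386240409/100489 + (-347 - 1*(-98709))) = sqrt(386240409/100489 + (-347 + 98709)) = sqrt(386240409/100489 + 98362) = sqrt(10270539427/100489) = sqrt(10270539427)/317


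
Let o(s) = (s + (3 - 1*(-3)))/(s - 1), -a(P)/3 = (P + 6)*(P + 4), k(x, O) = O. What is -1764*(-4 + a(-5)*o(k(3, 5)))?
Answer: -7497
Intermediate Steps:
a(P) = -3*(4 + P)*(6 + P) (a(P) = -3*(P + 6)*(P + 4) = -3*(6 + P)*(4 + P) = -3*(4 + P)*(6 + P))
o(s) = (6 + s)/(-1 + s) (o(s) = (s + (3 + 3))/(-1 + s) = (s + 6)/(-1 + s) = (6 + s)/(-1 + s))
-1764*(-4 + a(-5)*o(k(3, 5))) = -1764*(-4 + (-72 - 30*(-5) - 3*(-5)²)*((6 + 5)/(-1 + 5))) = -1764*(-4 + (-72 + 150 - 3*25)*(11/4)) = -1764*(-4 + (-72 + 150 - 75)*((¼)*11)) = -1764*(-4 + 3*(11/4)) = -1764*(-4 + 33/4) = -1764*17/4 = -7497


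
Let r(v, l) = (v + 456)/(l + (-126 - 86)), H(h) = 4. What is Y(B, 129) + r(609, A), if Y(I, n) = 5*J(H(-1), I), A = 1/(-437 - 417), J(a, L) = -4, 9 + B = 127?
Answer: -4530490/181049 ≈ -25.024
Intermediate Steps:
B = 118 (B = -9 + 127 = 118)
A = -1/854 (A = 1/(-854) = -1/854 ≈ -0.0011710)
Y(I, n) = -20 (Y(I, n) = 5*(-4) = -20)
r(v, l) = (456 + v)/(-212 + l) (r(v, l) = (456 + v)/(l - 212) = (456 + v)/(-212 + l))
Y(B, 129) + r(609, A) = -20 + (456 + 609)/(-212 - 1/854) = -20 + 1065/(-181049/854) = -20 - 854/181049*1065 = -20 - 909510/181049 = -4530490/181049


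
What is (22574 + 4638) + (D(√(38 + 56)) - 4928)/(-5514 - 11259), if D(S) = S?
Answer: 456431804/16773 - √94/16773 ≈ 27212.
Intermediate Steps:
(22574 + 4638) + (D(√(38 + 56)) - 4928)/(-5514 - 11259) = (22574 + 4638) + (√(38 + 56) - 4928)/(-5514 - 11259) = 27212 + (√94 - 4928)/(-16773) = 27212 + (-4928 + √94)*(-1/16773) = 27212 + (4928/16773 - √94/16773) = 456431804/16773 - √94/16773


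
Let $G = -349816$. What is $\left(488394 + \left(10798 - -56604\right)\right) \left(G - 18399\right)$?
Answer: $-204652424140$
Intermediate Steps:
$\left(488394 + \left(10798 - -56604\right)\right) \left(G - 18399\right) = \left(488394 + \left(10798 - -56604\right)\right) \left(-349816 - 18399\right) = \left(488394 + \left(10798 + 56604\right)\right) \left(-368215\right) = \left(488394 + 67402\right) \left(-368215\right) = 555796 \left(-368215\right) = -204652424140$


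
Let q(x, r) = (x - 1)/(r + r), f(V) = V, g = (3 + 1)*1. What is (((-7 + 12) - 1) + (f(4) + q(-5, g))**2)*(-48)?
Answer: -699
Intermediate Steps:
g = 4 (g = 4*1 = 4)
q(x, r) = (-1 + x)/(2*r) (q(x, r) = (-1 + x)/((2*r)) = (-1 + x)*(1/(2*r)) = (-1 + x)/(2*r))
(((-7 + 12) - 1) + (f(4) + q(-5, g))**2)*(-48) = (((-7 + 12) - 1) + (4 + (1/2)*(-1 - 5)/4)**2)*(-48) = ((5 - 1) + (4 + (1/2)*(1/4)*(-6))**2)*(-48) = (4 + (4 - 3/4)**2)*(-48) = (4 + (13/4)**2)*(-48) = (4 + 169/16)*(-48) = (233/16)*(-48) = -699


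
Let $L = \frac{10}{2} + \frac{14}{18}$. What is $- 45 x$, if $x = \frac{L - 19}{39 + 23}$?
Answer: $\frac{595}{62} \approx 9.5968$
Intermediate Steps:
$L = \frac{52}{9}$ ($L = 10 \cdot \frac{1}{2} + 14 \cdot \frac{1}{18} = 5 + \frac{7}{9} = \frac{52}{9} \approx 5.7778$)
$x = - \frac{119}{558}$ ($x = \frac{\frac{52}{9} - 19}{39 + 23} = - \frac{119}{9 \cdot 62} = \left(- \frac{119}{9}\right) \frac{1}{62} = - \frac{119}{558} \approx -0.21326$)
$- 45 x = \left(-45\right) \left(- \frac{119}{558}\right) = \frac{595}{62}$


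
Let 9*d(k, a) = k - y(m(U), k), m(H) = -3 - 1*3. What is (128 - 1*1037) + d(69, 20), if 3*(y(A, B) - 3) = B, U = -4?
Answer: -8138/9 ≈ -904.22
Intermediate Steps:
m(H) = -6 (m(H) = -3 - 3 = -6)
y(A, B) = 3 + B/3
d(k, a) = -1/3 + 2*k/27 (d(k, a) = (k - (3 + k/3))/9 = (k + (-3 - k/3))/9 = (-3 + 2*k/3)/9 = -1/3 + 2*k/27)
(128 - 1*1037) + d(69, 20) = (128 - 1*1037) + (-1/3 + (2/27)*69) = (128 - 1037) + (-1/3 + 46/9) = -909 + 43/9 = -8138/9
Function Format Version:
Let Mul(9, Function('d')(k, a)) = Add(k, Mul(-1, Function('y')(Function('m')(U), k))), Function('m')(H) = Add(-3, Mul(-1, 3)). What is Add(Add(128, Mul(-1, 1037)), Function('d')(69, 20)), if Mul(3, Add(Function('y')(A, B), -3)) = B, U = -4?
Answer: Rational(-8138, 9) ≈ -904.22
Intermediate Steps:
Function('m')(H) = -6 (Function('m')(H) = Add(-3, -3) = -6)
Function('y')(A, B) = Add(3, Mul(Rational(1, 3), B))
Function('d')(k, a) = Add(Rational(-1, 3), Mul(Rational(2, 27), k)) (Function('d')(k, a) = Mul(Rational(1, 9), Add(k, Mul(-1, Add(3, Mul(Rational(1, 3), k))))) = Mul(Rational(1, 9), Add(k, Add(-3, Mul(Rational(-1, 3), k)))) = Mul(Rational(1, 9), Add(-3, Mul(Rational(2, 3), k))) = Add(Rational(-1, 3), Mul(Rational(2, 27), k)))
Add(Add(128, Mul(-1, 1037)), Function('d')(69, 20)) = Add(Add(128, Mul(-1, 1037)), Add(Rational(-1, 3), Mul(Rational(2, 27), 69))) = Add(Add(128, -1037), Add(Rational(-1, 3), Rational(46, 9))) = Add(-909, Rational(43, 9)) = Rational(-8138, 9)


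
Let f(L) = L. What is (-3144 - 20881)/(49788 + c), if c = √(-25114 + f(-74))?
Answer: -99679725/206572511 + 24025*I*√6297/1239435066 ≈ -0.48254 + 0.0015382*I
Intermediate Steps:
c = 2*I*√6297 (c = √(-25114 - 74) = √(-25188) = 2*I*√6297 ≈ 158.71*I)
(-3144 - 20881)/(49788 + c) = (-3144 - 20881)/(49788 + 2*I*√6297) = -24025/(49788 + 2*I*√6297)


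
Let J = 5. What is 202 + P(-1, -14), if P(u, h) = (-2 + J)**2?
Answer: 211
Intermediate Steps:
P(u, h) = 9 (P(u, h) = (-2 + 5)**2 = 3**2 = 9)
202 + P(-1, -14) = 202 + 9 = 211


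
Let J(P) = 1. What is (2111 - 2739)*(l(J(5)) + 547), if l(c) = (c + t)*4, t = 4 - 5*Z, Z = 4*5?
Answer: -104876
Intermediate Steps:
Z = 20
t = -96 (t = 4 - 5*20 = 4 - 100 = -96)
l(c) = -384 + 4*c (l(c) = (c - 96)*4 = (-96 + c)*4 = -384 + 4*c)
(2111 - 2739)*(l(J(5)) + 547) = (2111 - 2739)*((-384 + 4*1) + 547) = -628*((-384 + 4) + 547) = -628*(-380 + 547) = -628*167 = -104876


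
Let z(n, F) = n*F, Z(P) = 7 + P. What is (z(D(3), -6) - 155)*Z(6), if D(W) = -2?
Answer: -1859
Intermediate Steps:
z(n, F) = F*n
(z(D(3), -6) - 155)*Z(6) = (-6*(-2) - 155)*(7 + 6) = (12 - 155)*13 = -143*13 = -1859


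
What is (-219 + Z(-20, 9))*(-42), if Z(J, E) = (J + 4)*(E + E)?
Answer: 21294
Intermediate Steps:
Z(J, E) = 2*E*(4 + J) (Z(J, E) = (4 + J)*(2*E) = 2*E*(4 + J))
(-219 + Z(-20, 9))*(-42) = (-219 + 2*9*(4 - 20))*(-42) = (-219 + 2*9*(-16))*(-42) = (-219 - 288)*(-42) = -507*(-42) = 21294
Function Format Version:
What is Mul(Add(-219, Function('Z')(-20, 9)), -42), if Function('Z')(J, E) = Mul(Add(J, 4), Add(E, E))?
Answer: 21294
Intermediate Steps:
Function('Z')(J, E) = Mul(2, E, Add(4, J)) (Function('Z')(J, E) = Mul(Add(4, J), Mul(2, E)) = Mul(2, E, Add(4, J)))
Mul(Add(-219, Function('Z')(-20, 9)), -42) = Mul(Add(-219, Mul(2, 9, Add(4, -20))), -42) = Mul(Add(-219, Mul(2, 9, -16)), -42) = Mul(Add(-219, -288), -42) = Mul(-507, -42) = 21294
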